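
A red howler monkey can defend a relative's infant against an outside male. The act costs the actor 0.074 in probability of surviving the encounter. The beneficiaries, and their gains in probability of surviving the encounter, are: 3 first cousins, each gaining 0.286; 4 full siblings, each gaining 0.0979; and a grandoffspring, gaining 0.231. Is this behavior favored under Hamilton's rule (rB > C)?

Yes

Hamilton's rule: the trait is favored when the sum of r·B over every recipient exceeds the actor's cost C.
r to a first cousin = 1/8 (first cousins share one grandparent pair — two paths of length 4: r = 2·(1/2)^4 = 1/8).
r to a full sibling = 1/2 (full sibs share both parents — two paths of length 2: r = 2·(1/2)^2 = 1/2).
r to a grandoffspring = 0.25 (two parent–offspring links: r = (1/2)^2 = 1/4).
Summing one r·B term per recipient: 3·0.125·0.286 + 4·0.5·0.0979 + 1·0.25·0.231 = 0.3608.
0.3608 > 0.074: the indirect benefit exceeds the cost.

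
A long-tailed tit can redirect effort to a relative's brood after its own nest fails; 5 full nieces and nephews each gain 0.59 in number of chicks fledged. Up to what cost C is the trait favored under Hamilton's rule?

r to a full niece or nephew = 0.25 (full aunt/uncle↔niece/nephew: two paths of length 3 through the shared grandparent pair: r = 2·(1/2)^3 = 1/4).
Hamilton's rule: n·r·B > C, so the trait is favored while C < n·r·B = 5·0.25·0.59 = 0.7375.

0.7375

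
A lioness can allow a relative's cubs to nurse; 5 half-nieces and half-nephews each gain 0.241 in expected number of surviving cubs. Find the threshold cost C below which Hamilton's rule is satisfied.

0.150625

r to a half-niece or half-nephew = 0.125 (half-aunt/uncle↔niece/nephew: one path of length 3: r = (1/2)^3 = 1/8).
Hamilton's rule: n·r·B > C, so the trait is favored while C < n·r·B = 5·0.125·0.241 = 0.150625.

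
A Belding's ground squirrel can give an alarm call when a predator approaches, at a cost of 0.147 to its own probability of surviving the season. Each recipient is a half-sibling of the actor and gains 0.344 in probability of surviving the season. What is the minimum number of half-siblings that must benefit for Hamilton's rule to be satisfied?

2

r to a half-sibling = 0.25 (half-sibs share one parent — one path of length 2: r = (1/2)^2 = 1/4).
Hamilton's rule: n·r·B > C  ⇒  n > C/(r·B) = 0.147/(0.25·0.344) = 1.709.
The smallest integer exceeding 1.709 is 2.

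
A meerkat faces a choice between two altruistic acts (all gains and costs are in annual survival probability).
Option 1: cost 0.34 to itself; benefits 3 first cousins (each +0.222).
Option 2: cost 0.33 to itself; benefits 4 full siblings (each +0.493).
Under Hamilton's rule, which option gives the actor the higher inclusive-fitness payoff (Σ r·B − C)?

Option 1: r to a first cousin = 0.125.
Option 1: Σ r·B − C = (3·0.125·0.222) − 0.34 = -0.25675.
Option 2: r to a full sibling = 0.5.
Option 2: Σ r·B − C = (4·0.5·0.493) − 0.33 = 0.656.
Option 2 has the higher net inclusive-fitness payoff.

Option 2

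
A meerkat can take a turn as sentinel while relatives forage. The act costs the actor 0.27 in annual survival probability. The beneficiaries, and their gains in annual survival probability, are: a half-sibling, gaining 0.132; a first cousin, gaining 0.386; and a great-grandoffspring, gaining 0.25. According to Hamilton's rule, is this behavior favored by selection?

No

Hamilton's rule: the trait is favored when the sum of r·B over every recipient exceeds the actor's cost C.
r to a half-sibling = 0.25 (half-sibs share one parent — one path of length 2: r = (1/2)^2 = 1/4).
r to a first cousin = 0.125 (first cousins share one grandparent pair — two paths of length 4: r = 2·(1/2)^4 = 1/8).
r to a great-grandoffspring = 0.125 (three parent–offspring links: r = (1/2)^3 = 1/8).
Summing one r·B term per recipient: 1·0.25·0.132 + 1·0.125·0.386 + 1·0.125·0.25 = 0.1125.
0.1125 < 0.27: the indirect benefit is less than the cost.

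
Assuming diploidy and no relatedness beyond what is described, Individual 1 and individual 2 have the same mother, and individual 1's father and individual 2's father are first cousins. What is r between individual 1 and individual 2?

0.28125

Independent pedigree routes through distinct common ancestors add.
Individual 1 and individual 2 are related in two ways: half-sibs through their shared mother (r = 1/4) and second cousins through their fathers (r = 1/32).
r = 1/4 + 1/32 = 9/32 = 0.28125.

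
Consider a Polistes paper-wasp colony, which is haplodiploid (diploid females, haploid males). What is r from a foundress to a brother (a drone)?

Her haploid brother carries none of their father's genes and a random half of their mother's genome; that half matches the maternal half of her own genome with probability 1/2: r = 1/2 · 1/2 = 1/4.

0.25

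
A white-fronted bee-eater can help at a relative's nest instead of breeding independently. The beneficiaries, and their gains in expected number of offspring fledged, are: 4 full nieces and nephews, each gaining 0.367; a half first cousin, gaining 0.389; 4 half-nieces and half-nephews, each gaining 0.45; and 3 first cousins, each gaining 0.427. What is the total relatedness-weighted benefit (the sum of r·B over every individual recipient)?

0.7764375

r to a full niece or nephew = 0.25 (full aunt/uncle↔niece/nephew: two paths of length 3 through the shared grandparent pair: r = 2·(1/2)^3 = 1/4).
r to a half first cousin = 0.0625 (half first cousins share one grandparent — one path of length 4: r = (1/2)^4 = 1/16).
r to a half-niece or half-nephew = 1/8 (half-aunt/uncle↔niece/nephew: one path of length 3: r = (1/2)^3 = 1/8).
r to a first cousin = 1/8 (first cousins share one grandparent pair — two paths of length 4: r = 2·(1/2)^4 = 1/8).
Summing one r·B term per recipient: 4·0.25·0.367 + 1·0.0625·0.389 + 4·0.125·0.45 + 3·0.125·0.427 = 0.7764375.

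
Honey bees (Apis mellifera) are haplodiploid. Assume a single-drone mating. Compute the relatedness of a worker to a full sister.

Haplodiploid full sisters inherit their father's entire haploid genome identically (contributing 1/2) and on average half of their mother's contribution (1/2 · 1/2 = 1/4); r = 1/2 + 1/4 = 3/4.

0.75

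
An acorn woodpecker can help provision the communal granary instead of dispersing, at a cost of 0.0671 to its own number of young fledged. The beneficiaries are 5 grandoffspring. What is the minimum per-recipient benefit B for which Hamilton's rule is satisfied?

r to a grandoffspring = 0.25 (two parent–offspring links: r = (1/2)^2 = 1/4).
Hamilton's rule with n recipients of equal r: n·r·B > C, so B > C/(n·r) = 0.0671/(5·0.25) = 0.0537.

0.0537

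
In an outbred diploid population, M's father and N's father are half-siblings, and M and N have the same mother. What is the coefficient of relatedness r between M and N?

With two independent routes of shared ancestry, r is the sum of the two contributions.
M and N are related in two ways: half first cousins through their fathers (r = 1/16) and half-sibs through their shared mother (r = 1/4).
r = 1/16 + 1/4 = 0.3125.

0.3125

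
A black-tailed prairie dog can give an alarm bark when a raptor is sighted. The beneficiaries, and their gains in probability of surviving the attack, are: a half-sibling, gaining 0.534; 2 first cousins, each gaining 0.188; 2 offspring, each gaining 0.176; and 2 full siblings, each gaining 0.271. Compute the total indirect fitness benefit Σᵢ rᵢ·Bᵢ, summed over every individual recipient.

r to a half-sibling = 0.25 (half-sibs share one parent — one path of length 2: r = (1/2)^2 = 1/4).
r to a first cousin = 0.125 (first cousins share one grandparent pair — two paths of length 4: r = 2·(1/2)^4 = 1/8).
r to an offspring = 0.5 (one parent–offspring link: r = (1/2)^1 = 1/2).
r to a full sibling = 0.5 (full sibs share both parents — two paths of length 2: r = 2·(1/2)^2 = 1/2).
Summing one r·B term per recipient: 1·0.25·0.534 + 2·0.125·0.188 + 2·0.5·0.176 + 2·0.5·0.271 = 0.6275.

0.6275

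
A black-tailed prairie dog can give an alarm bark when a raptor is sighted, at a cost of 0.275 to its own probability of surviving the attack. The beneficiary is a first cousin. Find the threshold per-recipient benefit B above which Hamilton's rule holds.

2.2

r to a first cousin = 0.125 (first cousins share one grandparent pair — two paths of length 4: r = 2·(1/2)^4 = 1/8).
Hamilton's rule with n recipients of equal r: n·r·B > C, so B > C/(n·r) = 0.275/(1·0.125) = 2.2.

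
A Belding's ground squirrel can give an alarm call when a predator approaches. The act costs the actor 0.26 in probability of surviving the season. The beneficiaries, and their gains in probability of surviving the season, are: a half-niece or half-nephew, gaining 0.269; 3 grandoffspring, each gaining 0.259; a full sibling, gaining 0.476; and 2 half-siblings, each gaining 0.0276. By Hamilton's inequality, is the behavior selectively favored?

Yes

Hamilton's rule: the trait is favored when the sum of r·B over every recipient exceeds the actor's cost C.
r to a half-niece or half-nephew = 1/8 (half-aunt/uncle↔niece/nephew: one path of length 3: r = (1/2)^3 = 1/8).
r to a grandoffspring = 1/4 (two parent–offspring links: r = (1/2)^2 = 1/4).
r to a full sibling = 1/2 (full sibs share both parents — two paths of length 2: r = 2·(1/2)^2 = 1/2).
r to a half-sibling = 1/4 (half-sibs share one parent — one path of length 2: r = (1/2)^2 = 1/4).
Summing one r·B term per recipient: 1·0.125·0.269 + 3·0.25·0.259 + 1·0.5·0.476 + 2·0.25·0.0276 = 0.479675.
0.479675 > 0.26: the indirect benefit exceeds the cost.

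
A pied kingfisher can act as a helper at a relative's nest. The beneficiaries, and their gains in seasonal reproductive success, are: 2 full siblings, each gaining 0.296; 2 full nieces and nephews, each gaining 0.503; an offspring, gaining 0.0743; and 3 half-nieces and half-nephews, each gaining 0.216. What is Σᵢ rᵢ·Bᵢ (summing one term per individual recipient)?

r to a full sibling = 1/2 (full sibs share both parents — two paths of length 2: r = 2·(1/2)^2 = 1/2).
r to a full niece or nephew = 1/4 (full aunt/uncle↔niece/nephew: two paths of length 3 through the shared grandparent pair: r = 2·(1/2)^3 = 1/4).
r to an offspring = 1/2 (one parent–offspring link: r = (1/2)^1 = 1/2).
r to a half-niece or half-nephew = 1/8 (half-aunt/uncle↔niece/nephew: one path of length 3: r = (1/2)^3 = 1/8).
Summing one r·B term per recipient: 2·0.5·0.296 + 2·0.25·0.503 + 1·0.5·0.0743 + 3·0.125·0.216 = 0.66565.

0.66565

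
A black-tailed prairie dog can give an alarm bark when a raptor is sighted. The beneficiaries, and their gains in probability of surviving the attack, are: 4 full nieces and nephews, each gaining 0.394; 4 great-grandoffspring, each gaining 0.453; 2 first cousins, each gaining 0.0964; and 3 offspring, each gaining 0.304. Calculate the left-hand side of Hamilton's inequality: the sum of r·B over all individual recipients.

1.1006

r to a full niece or nephew = 1/4 (full aunt/uncle↔niece/nephew: two paths of length 3 through the shared grandparent pair: r = 2·(1/2)^3 = 1/4).
r to a great-grandoffspring = 0.125 (three parent–offspring links: r = (1/2)^3 = 1/8).
r to a first cousin = 1/8 (first cousins share one grandparent pair — two paths of length 4: r = 2·(1/2)^4 = 1/8).
r to an offspring = 1/2 (one parent–offspring link: r = (1/2)^1 = 1/2).
Summing one r·B term per recipient: 4·0.25·0.394 + 4·0.125·0.453 + 2·0.125·0.0964 + 3·0.5·0.304 = 1.1006.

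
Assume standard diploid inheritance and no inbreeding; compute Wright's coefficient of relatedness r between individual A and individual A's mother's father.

0.25

Each parent–offspring link contributes a factor of 1/2, and independent paths through distinct common ancestors add.
Two parent–offspring links: r = (1/2)^2 = 1/4.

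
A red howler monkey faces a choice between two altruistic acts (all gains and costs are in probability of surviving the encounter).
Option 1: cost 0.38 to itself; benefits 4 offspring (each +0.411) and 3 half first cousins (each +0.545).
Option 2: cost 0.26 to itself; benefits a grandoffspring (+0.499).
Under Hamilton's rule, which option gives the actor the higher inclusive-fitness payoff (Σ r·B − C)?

Option 1

Option 1: r to an offspring = 0.5.
Option 1: r to a half first cousin = 0.0625.
Option 1: Σ r·B − C = (4·0.5·0.411 + 3·0.0625·0.545) − 0.38 = 0.5441875.
Option 2: r to a grandoffspring = 0.25.
Option 2: Σ r·B − C = (1·0.25·0.499) − 0.26 = -0.13525.
Option 1 has the higher net inclusive-fitness payoff.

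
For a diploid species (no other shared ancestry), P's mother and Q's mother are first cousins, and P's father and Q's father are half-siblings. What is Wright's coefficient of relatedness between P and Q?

Wright's path rule: contributions from independent ancestry routes add.
P and Q are related in two ways: second cousins through their mothers (r = 1/32) and half first cousins through their fathers (r = 1/16).
r = 1/32 + 1/16 = 0.09375.

0.09375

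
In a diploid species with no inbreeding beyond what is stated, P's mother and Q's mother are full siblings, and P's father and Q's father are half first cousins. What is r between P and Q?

Independent pedigree routes through distinct common ancestors add.
P and Q are related in two ways: first cousins through their mothers (r = 1/8) and half second cousins through their fathers (r = 1/64).
r = 1/8 + 1/64 = 9/64 = 0.140625.

0.140625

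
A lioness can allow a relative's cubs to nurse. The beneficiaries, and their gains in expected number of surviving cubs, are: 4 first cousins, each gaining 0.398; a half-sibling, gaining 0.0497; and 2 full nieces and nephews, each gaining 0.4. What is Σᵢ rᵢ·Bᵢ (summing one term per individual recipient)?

r to a first cousin = 0.125 (first cousins share one grandparent pair — two paths of length 4: r = 2·(1/2)^4 = 1/8).
r to a half-sibling = 0.25 (half-sibs share one parent — one path of length 2: r = (1/2)^2 = 1/4).
r to a full niece or nephew = 0.25 (full aunt/uncle↔niece/nephew: two paths of length 3 through the shared grandparent pair: r = 2·(1/2)^3 = 1/4).
Summing one r·B term per recipient: 4·0.125·0.398 + 1·0.25·0.0497 + 2·0.25·0.4 = 0.411425.

0.411425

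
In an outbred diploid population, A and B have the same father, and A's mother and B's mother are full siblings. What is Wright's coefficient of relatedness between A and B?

Relatedness sums over independent paths through distinct common ancestors.
A and B are related in two ways: half-sibs through their shared father (r = 1/4) and first cousins through their mothers (r = 1/8).
r = 1/4 + 1/8 = 3/8 = 0.375.

0.375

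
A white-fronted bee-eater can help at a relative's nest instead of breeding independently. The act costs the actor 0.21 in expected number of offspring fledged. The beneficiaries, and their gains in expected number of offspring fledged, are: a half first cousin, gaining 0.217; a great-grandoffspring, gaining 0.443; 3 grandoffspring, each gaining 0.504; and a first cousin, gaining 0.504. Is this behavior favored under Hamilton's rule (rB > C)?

Yes

Hamilton's rule: the trait is favored when the sum of r·B over every recipient exceeds the actor's cost C.
r to a half first cousin = 1/16 (half first cousins share one grandparent — one path of length 4: r = (1/2)^4 = 1/16).
r to a great-grandoffspring = 1/8 (three parent–offspring links: r = (1/2)^3 = 1/8).
r to a grandoffspring = 0.25 (two parent–offspring links: r = (1/2)^2 = 1/4).
r to a first cousin = 0.125 (first cousins share one grandparent pair — two paths of length 4: r = 2·(1/2)^4 = 1/8).
Summing one r·B term per recipient: 1·0.0625·0.217 + 1·0.125·0.443 + 3·0.25·0.504 + 1·0.125·0.504 = 0.5099375.
0.5099375 > 0.21: the indirect benefit exceeds the cost.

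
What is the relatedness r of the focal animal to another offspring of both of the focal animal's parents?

Each parent–offspring link contributes a factor of 1/2, and independent paths through distinct common ancestors add.
Full sibs share both parents — two paths of length 2: r = 2·(1/2)^2 = 1/2.

0.5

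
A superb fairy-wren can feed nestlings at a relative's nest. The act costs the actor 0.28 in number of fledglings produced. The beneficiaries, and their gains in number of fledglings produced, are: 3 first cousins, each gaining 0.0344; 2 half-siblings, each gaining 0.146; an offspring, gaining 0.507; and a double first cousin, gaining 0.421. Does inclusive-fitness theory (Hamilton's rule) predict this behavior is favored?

Hamilton's rule: the trait is favored when the sum of r·B over every recipient exceeds the actor's cost C.
r to a first cousin = 0.125 (first cousins share one grandparent pair — two paths of length 4: r = 2·(1/2)^4 = 1/8).
r to a half-sibling = 0.25 (half-sibs share one parent — one path of length 2: r = (1/2)^2 = 1/4).
r to an offspring = 0.5 (one parent–offspring link: r = (1/2)^1 = 1/2).
r to a double first cousin = 1/4 (double first cousins share both grandparent pairs — four paths of length 4: r = 4·(1/2)^4 = 1/4).
Summing one r·B term per recipient: 3·0.125·0.0344 + 2·0.25·0.146 + 1·0.5·0.507 + 1·0.25·0.421 = 0.44465.
0.44465 > 0.28: the indirect benefit exceeds the cost.

Yes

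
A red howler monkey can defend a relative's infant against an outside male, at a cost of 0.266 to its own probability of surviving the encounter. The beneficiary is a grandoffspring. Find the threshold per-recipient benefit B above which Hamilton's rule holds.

r to a grandoffspring = 0.25 (two parent–offspring links: r = (1/2)^2 = 1/4).
Hamilton's rule with n recipients of equal r: n·r·B > C, so B > C/(n·r) = 0.266/(1·0.25) = 1.064.

1.064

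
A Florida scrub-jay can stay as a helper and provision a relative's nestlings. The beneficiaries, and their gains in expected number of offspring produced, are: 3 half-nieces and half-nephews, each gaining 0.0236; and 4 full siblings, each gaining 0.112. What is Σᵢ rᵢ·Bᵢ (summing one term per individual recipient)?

0.23285

r to a half-niece or half-nephew = 1/8 (half-aunt/uncle↔niece/nephew: one path of length 3: r = (1/2)^3 = 1/8).
r to a full sibling = 1/2 (full sibs share both parents — two paths of length 2: r = 2·(1/2)^2 = 1/2).
Summing one r·B term per recipient: 3·0.125·0.0236 + 4·0.5·0.112 = 0.23285.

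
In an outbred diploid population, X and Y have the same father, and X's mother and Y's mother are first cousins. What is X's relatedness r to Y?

0.28125

With two independent routes of shared ancestry, r is the sum of the two contributions.
X and Y are related in two ways: half-sibs through their shared father (r = 1/4) and second cousins through their mothers (r = 1/32).
r = 1/4 + 1/32 = 9/32 = 0.28125.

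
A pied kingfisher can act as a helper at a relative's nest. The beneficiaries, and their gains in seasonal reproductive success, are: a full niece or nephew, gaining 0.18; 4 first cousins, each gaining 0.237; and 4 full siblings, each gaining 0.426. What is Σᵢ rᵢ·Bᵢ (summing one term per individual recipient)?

r to a full niece or nephew = 1/4 (full aunt/uncle↔niece/nephew: two paths of length 3 through the shared grandparent pair: r = 2·(1/2)^3 = 1/4).
r to a first cousin = 0.125 (first cousins share one grandparent pair — two paths of length 4: r = 2·(1/2)^4 = 1/8).
r to a full sibling = 0.5 (full sibs share both parents — two paths of length 2: r = 2·(1/2)^2 = 1/2).
Summing one r·B term per recipient: 1·0.25·0.18 + 4·0.125·0.237 + 4·0.5·0.426 = 1.0155.

1.0155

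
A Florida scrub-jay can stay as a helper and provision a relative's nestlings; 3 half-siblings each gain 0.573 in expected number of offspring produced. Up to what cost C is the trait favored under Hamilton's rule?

r to a half-sibling = 1/4 (half-sibs share one parent — one path of length 2: r = (1/2)^2 = 1/4).
Hamilton's rule: n·r·B > C, so the trait is favored while C < n·r·B = 3·0.25·0.573 = 0.42975.

0.42975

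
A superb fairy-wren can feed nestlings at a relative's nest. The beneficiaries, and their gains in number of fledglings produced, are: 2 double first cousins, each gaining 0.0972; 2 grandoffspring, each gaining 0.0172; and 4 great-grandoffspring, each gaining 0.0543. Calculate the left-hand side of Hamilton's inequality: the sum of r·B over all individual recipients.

0.08435

r to a double first cousin = 0.25 (double first cousins share both grandparent pairs — four paths of length 4: r = 4·(1/2)^4 = 1/4).
r to a grandoffspring = 1/4 (two parent–offspring links: r = (1/2)^2 = 1/4).
r to a great-grandoffspring = 0.125 (three parent–offspring links: r = (1/2)^3 = 1/8).
Summing one r·B term per recipient: 2·0.25·0.0972 + 2·0.25·0.0172 + 4·0.125·0.0543 = 0.08435.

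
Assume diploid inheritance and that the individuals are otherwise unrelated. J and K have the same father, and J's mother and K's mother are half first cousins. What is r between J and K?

Wright's path rule: contributions from independent ancestry routes add.
J and K are related in two ways: half-sibs through their shared father (r = 1/4) and half second cousins through their mothers (r = 1/64).
r = 1/4 + 1/64 = 17/64 = 0.265625.

0.265625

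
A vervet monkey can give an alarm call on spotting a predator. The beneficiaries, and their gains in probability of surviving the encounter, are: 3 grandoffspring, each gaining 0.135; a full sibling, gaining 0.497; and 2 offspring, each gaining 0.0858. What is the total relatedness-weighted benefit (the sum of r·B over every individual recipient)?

0.43555

r to a grandoffspring = 1/4 (two parent–offspring links: r = (1/2)^2 = 1/4).
r to a full sibling = 0.5 (full sibs share both parents — two paths of length 2: r = 2·(1/2)^2 = 1/2).
r to an offspring = 1/2 (one parent–offspring link: r = (1/2)^1 = 1/2).
Summing one r·B term per recipient: 3·0.25·0.135 + 1·0.5·0.497 + 2·0.5·0.0858 = 0.43555.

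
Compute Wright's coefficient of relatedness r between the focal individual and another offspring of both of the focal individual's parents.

Each parent–offspring link contributes a factor of 1/2, and independent paths through distinct common ancestors add.
Full sibs share both parents — two paths of length 2: r = 2·(1/2)^2 = 1/2.

0.5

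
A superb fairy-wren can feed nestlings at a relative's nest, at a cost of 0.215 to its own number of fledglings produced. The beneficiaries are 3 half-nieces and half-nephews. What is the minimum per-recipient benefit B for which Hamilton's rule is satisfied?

0.5733

r to a half-niece or half-nephew = 1/8 (half-aunt/uncle↔niece/nephew: one path of length 3: r = (1/2)^3 = 1/8).
Hamilton's rule with n recipients of equal r: n·r·B > C, so B > C/(n·r) = 0.215/(3·0.125) = 0.5733.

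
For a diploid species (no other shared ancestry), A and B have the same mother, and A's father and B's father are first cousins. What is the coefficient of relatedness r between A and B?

0.28125

Wright's path rule: contributions from independent ancestry routes add.
A and B are related in two ways: half-sibs through their shared mother (r = 1/4) and second cousins through their fathers (r = 1/32).
r = 1/4 + 1/32 = 0.28125.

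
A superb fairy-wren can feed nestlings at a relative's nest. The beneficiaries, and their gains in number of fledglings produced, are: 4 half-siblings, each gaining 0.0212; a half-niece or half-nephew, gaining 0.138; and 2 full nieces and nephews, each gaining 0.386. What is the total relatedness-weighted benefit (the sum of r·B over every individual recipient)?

0.23145

r to a half-sibling = 1/4 (half-sibs share one parent — one path of length 2: r = (1/2)^2 = 1/4).
r to a half-niece or half-nephew = 1/8 (half-aunt/uncle↔niece/nephew: one path of length 3: r = (1/2)^3 = 1/8).
r to a full niece or nephew = 1/4 (full aunt/uncle↔niece/nephew: two paths of length 3 through the shared grandparent pair: r = 2·(1/2)^3 = 1/4).
Summing one r·B term per recipient: 4·0.25·0.0212 + 1·0.125·0.138 + 2·0.25·0.386 = 0.23145.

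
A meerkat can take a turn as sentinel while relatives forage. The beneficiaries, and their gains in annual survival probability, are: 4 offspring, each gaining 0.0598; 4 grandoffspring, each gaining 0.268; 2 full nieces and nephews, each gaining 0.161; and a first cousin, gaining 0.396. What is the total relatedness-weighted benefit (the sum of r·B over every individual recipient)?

r to an offspring = 1/2 (one parent–offspring link: r = (1/2)^1 = 1/2).
r to a grandoffspring = 1/4 (two parent–offspring links: r = (1/2)^2 = 1/4).
r to a full niece or nephew = 1/4 (full aunt/uncle↔niece/nephew: two paths of length 3 through the shared grandparent pair: r = 2·(1/2)^3 = 1/4).
r to a first cousin = 0.125 (first cousins share one grandparent pair — two paths of length 4: r = 2·(1/2)^4 = 1/8).
Summing one r·B term per recipient: 4·0.5·0.0598 + 4·0.25·0.268 + 2·0.25·0.161 + 1·0.125·0.396 = 0.5176.

0.5176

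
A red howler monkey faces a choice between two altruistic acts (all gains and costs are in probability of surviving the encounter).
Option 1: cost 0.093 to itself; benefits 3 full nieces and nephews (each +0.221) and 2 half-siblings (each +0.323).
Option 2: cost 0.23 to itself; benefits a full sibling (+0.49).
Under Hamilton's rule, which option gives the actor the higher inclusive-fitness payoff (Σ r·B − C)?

Option 1

Option 1: r to a full niece or nephew = 0.25.
Option 1: r to a half-sibling = 0.25.
Option 1: Σ r·B − C = (3·0.25·0.221 + 2·0.25·0.323) − 0.093 = 0.23425.
Option 2: r to a full sibling = 0.5.
Option 2: Σ r·B − C = (1·0.5·0.49) − 0.23 = 0.015.
Option 1 has the higher net inclusive-fitness payoff.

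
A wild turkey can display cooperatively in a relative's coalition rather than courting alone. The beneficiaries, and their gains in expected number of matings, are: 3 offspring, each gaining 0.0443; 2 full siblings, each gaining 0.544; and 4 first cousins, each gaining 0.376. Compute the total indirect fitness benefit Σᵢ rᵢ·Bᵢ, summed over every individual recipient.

0.79845

r to an offspring = 1/2 (one parent–offspring link: r = (1/2)^1 = 1/2).
r to a full sibling = 1/2 (full sibs share both parents — two paths of length 2: r = 2·(1/2)^2 = 1/2).
r to a first cousin = 0.125 (first cousins share one grandparent pair — two paths of length 4: r = 2·(1/2)^4 = 1/8).
Summing one r·B term per recipient: 3·0.5·0.0443 + 2·0.5·0.544 + 4·0.125·0.376 = 0.79845.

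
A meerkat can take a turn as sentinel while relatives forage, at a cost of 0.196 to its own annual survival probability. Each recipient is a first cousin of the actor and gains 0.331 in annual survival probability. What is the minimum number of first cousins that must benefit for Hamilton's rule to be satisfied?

5

r to a first cousin = 0.125 (first cousins share one grandparent pair — two paths of length 4: r = 2·(1/2)^4 = 1/8).
Hamilton's rule: n·r·B > C  ⇒  n > C/(r·B) = 0.196/(0.125·0.331) = 4.737.
The smallest integer exceeding 4.737 is 5.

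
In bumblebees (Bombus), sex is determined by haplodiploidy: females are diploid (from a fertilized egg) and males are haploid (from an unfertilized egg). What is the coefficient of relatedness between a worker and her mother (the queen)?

0.5

One meiotic link between diploid queen and diploid daughter: r = 1/2.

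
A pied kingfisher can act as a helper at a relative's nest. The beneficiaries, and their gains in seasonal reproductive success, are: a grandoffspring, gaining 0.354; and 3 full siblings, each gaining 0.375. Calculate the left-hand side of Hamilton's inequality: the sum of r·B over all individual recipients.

0.651

r to a grandoffspring = 1/4 (two parent–offspring links: r = (1/2)^2 = 1/4).
r to a full sibling = 1/2 (full sibs share both parents — two paths of length 2: r = 2·(1/2)^2 = 1/2).
Summing one r·B term per recipient: 1·0.25·0.354 + 3·0.5·0.375 = 0.651.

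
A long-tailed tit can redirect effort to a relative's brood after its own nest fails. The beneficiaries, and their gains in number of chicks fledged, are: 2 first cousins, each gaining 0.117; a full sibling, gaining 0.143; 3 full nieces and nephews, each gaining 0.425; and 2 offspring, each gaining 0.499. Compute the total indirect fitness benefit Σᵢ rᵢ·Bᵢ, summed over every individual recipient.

0.9185

r to a first cousin = 0.125 (first cousins share one grandparent pair — two paths of length 4: r = 2·(1/2)^4 = 1/8).
r to a full sibling = 0.5 (full sibs share both parents — two paths of length 2: r = 2·(1/2)^2 = 1/2).
r to a full niece or nephew = 1/4 (full aunt/uncle↔niece/nephew: two paths of length 3 through the shared grandparent pair: r = 2·(1/2)^3 = 1/4).
r to an offspring = 0.5 (one parent–offspring link: r = (1/2)^1 = 1/2).
Summing one r·B term per recipient: 2·0.125·0.117 + 1·0.5·0.143 + 3·0.25·0.425 + 2·0.5·0.499 = 0.9185.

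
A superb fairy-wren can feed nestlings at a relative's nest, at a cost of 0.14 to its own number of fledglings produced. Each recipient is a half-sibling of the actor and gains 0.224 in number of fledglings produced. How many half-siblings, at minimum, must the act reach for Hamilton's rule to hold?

r to a half-sibling = 1/4 (half-sibs share one parent — one path of length 2: r = (1/2)^2 = 1/4).
Hamilton's rule: n·r·B > C  ⇒  n > C/(r·B) = 0.14/(0.25·0.224) = 2.5.
The smallest integer exceeding 2.5 is 3.

3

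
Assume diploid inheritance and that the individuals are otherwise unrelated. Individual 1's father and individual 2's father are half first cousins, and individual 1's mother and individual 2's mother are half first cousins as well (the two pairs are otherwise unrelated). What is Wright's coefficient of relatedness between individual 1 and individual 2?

0.03125

Relatedness sums over independent paths through distinct common ancestors.
Individual 1 and individual 2 are related in two ways: half second cousins through their fathers (r = 1/64) and half second cousins through their mothers (r = 1/64).
r = 1/64 + 1/64 = 0.03125.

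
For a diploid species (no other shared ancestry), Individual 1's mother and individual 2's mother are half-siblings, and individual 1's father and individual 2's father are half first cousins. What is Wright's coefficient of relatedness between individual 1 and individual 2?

Independent pedigree routes through distinct common ancestors add.
Individual 1 and individual 2 are related in two ways: half first cousins through their mothers (r = 1/16) and half second cousins through their fathers (r = 1/64).
r = 1/16 + 1/64 = 5/64 = 0.078125.

0.078125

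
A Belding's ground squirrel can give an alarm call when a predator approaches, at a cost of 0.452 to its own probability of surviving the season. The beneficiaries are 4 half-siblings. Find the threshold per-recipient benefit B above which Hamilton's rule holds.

r to a half-sibling = 0.25 (half-sibs share one parent — one path of length 2: r = (1/2)^2 = 1/4).
Hamilton's rule with n recipients of equal r: n·r·B > C, so B > C/(n·r) = 0.452/(4·0.25) = 0.452.

0.452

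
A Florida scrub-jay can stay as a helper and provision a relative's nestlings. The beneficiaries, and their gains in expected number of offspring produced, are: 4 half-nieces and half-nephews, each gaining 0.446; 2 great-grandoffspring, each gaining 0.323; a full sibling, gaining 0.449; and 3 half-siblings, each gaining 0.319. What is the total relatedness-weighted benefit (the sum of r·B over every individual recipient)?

r to a half-niece or half-nephew = 0.125 (half-aunt/uncle↔niece/nephew: one path of length 3: r = (1/2)^3 = 1/8).
r to a great-grandoffspring = 0.125 (three parent–offspring links: r = (1/2)^3 = 1/8).
r to a full sibling = 1/2 (full sibs share both parents — two paths of length 2: r = 2·(1/2)^2 = 1/2).
r to a half-sibling = 1/4 (half-sibs share one parent — one path of length 2: r = (1/2)^2 = 1/4).
Summing one r·B term per recipient: 4·0.125·0.446 + 2·0.125·0.323 + 1·0.5·0.449 + 3·0.25·0.319 = 0.7675.

0.7675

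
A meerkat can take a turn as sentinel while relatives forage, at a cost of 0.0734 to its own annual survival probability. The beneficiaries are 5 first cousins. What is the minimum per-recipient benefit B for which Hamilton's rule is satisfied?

0.1174

r to a first cousin = 0.125 (first cousins share one grandparent pair — two paths of length 4: r = 2·(1/2)^4 = 1/8).
Hamilton's rule with n recipients of equal r: n·r·B > C, so B > C/(n·r) = 0.0734/(5·0.125) = 0.1174.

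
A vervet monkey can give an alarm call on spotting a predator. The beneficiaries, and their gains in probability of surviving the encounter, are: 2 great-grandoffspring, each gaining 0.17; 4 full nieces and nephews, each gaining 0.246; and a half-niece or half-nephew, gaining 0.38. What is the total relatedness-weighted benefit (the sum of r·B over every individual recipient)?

r to a great-grandoffspring = 1/8 (three parent–offspring links: r = (1/2)^3 = 1/8).
r to a full niece or nephew = 0.25 (full aunt/uncle↔niece/nephew: two paths of length 3 through the shared grandparent pair: r = 2·(1/2)^3 = 1/4).
r to a half-niece or half-nephew = 0.125 (half-aunt/uncle↔niece/nephew: one path of length 3: r = (1/2)^3 = 1/8).
Summing one r·B term per recipient: 2·0.125·0.17 + 4·0.25·0.246 + 1·0.125·0.38 = 0.336.

0.336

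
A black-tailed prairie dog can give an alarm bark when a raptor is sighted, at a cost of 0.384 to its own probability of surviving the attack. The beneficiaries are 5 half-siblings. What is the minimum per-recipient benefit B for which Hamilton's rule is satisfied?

0.3072

r to a half-sibling = 0.25 (half-sibs share one parent — one path of length 2: r = (1/2)^2 = 1/4).
Hamilton's rule with n recipients of equal r: n·r·B > C, so B > C/(n·r) = 0.384/(5·0.25) = 0.3072.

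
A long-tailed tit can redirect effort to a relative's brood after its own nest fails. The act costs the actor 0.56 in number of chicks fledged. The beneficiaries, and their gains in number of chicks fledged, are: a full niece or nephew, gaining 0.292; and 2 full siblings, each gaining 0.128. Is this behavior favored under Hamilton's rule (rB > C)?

No

Hamilton's rule: the trait is favored when the sum of r·B over every recipient exceeds the actor's cost C.
r to a full niece or nephew = 0.25 (full aunt/uncle↔niece/nephew: two paths of length 3 through the shared grandparent pair: r = 2·(1/2)^3 = 1/4).
r to a full sibling = 0.5 (full sibs share both parents — two paths of length 2: r = 2·(1/2)^2 = 1/2).
Summing one r·B term per recipient: 1·0.25·0.292 + 2·0.5·0.128 = 0.201.
0.201 < 0.56: the indirect benefit is less than the cost.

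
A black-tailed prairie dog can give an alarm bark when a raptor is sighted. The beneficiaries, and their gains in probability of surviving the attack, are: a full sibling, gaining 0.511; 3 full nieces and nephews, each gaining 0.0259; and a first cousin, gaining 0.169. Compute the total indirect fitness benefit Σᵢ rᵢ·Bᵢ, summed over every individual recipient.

r to a full sibling = 0.5 (full sibs share both parents — two paths of length 2: r = 2·(1/2)^2 = 1/2).
r to a full niece or nephew = 1/4 (full aunt/uncle↔niece/nephew: two paths of length 3 through the shared grandparent pair: r = 2·(1/2)^3 = 1/4).
r to a first cousin = 0.125 (first cousins share one grandparent pair — two paths of length 4: r = 2·(1/2)^4 = 1/8).
Summing one r·B term per recipient: 1·0.5·0.511 + 3·0.25·0.0259 + 1·0.125·0.169 = 0.29605.

0.29605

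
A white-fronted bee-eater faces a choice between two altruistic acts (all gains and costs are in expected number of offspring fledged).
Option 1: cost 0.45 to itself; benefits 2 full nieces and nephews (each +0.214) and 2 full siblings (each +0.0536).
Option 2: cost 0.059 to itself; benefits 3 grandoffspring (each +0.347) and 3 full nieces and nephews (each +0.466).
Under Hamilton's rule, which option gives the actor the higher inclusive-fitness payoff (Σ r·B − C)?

Option 2

Option 1: r to a full niece or nephew = 0.25.
Option 1: r to a full sibling = 0.5.
Option 1: Σ r·B − C = (2·0.25·0.214 + 2·0.5·0.0536) − 0.45 = -0.2894.
Option 2: r to a grandoffspring = 0.25.
Option 2: r to a full niece or nephew = 0.25.
Option 2: Σ r·B − C = (3·0.25·0.347 + 3·0.25·0.466) − 0.059 = 0.55075.
Option 2 has the higher net inclusive-fitness payoff.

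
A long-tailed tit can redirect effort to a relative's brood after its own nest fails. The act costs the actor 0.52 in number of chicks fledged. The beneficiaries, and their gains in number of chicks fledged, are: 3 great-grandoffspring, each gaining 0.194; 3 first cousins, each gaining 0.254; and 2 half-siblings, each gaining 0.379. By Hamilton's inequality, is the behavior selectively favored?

Hamilton's rule: the trait is favored when the sum of r·B over every recipient exceeds the actor's cost C.
r to a great-grandoffspring = 0.125 (three parent–offspring links: r = (1/2)^3 = 1/8).
r to a first cousin = 0.125 (first cousins share one grandparent pair — two paths of length 4: r = 2·(1/2)^4 = 1/8).
r to a half-sibling = 1/4 (half-sibs share one parent — one path of length 2: r = (1/2)^2 = 1/4).
Summing one r·B term per recipient: 3·0.125·0.194 + 3·0.125·0.254 + 2·0.25·0.379 = 0.3575.
0.3575 < 0.52: the indirect benefit is less than the cost.

No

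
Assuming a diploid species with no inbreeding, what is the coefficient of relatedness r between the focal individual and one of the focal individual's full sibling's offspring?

0.25

Each parent–offspring link contributes a factor of 1/2, and independent paths through distinct common ancestors add.
Full aunt/uncle↔niece/nephew: two paths of length 3 through the shared grandparent pair: r = 2·(1/2)^3 = 1/4.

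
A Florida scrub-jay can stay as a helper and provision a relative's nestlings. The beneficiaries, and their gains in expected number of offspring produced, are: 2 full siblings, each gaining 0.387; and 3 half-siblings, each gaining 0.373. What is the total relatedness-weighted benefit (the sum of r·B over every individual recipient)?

r to a full sibling = 0.5 (full sibs share both parents — two paths of length 2: r = 2·(1/2)^2 = 1/2).
r to a half-sibling = 1/4 (half-sibs share one parent — one path of length 2: r = (1/2)^2 = 1/4).
Summing one r·B term per recipient: 2·0.5·0.387 + 3·0.25·0.373 = 0.66675.

0.66675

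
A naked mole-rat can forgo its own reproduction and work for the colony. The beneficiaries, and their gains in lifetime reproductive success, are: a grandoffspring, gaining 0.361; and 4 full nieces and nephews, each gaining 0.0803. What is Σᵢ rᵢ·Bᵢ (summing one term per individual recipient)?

r to a grandoffspring = 1/4 (two parent–offspring links: r = (1/2)^2 = 1/4).
r to a full niece or nephew = 0.25 (full aunt/uncle↔niece/nephew: two paths of length 3 through the shared grandparent pair: r = 2·(1/2)^3 = 1/4).
Summing one r·B term per recipient: 1·0.25·0.361 + 4·0.25·0.0803 = 0.17055.

0.17055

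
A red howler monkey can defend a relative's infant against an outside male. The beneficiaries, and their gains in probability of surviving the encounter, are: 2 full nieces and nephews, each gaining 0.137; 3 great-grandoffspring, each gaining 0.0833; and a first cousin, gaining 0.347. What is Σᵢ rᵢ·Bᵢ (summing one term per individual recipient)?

0.1431125

r to a full niece or nephew = 1/4 (full aunt/uncle↔niece/nephew: two paths of length 3 through the shared grandparent pair: r = 2·(1/2)^3 = 1/4).
r to a great-grandoffspring = 0.125 (three parent–offspring links: r = (1/2)^3 = 1/8).
r to a first cousin = 1/8 (first cousins share one grandparent pair — two paths of length 4: r = 2·(1/2)^4 = 1/8).
Summing one r·B term per recipient: 2·0.25·0.137 + 3·0.125·0.0833 + 1·0.125·0.347 = 0.1431125.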